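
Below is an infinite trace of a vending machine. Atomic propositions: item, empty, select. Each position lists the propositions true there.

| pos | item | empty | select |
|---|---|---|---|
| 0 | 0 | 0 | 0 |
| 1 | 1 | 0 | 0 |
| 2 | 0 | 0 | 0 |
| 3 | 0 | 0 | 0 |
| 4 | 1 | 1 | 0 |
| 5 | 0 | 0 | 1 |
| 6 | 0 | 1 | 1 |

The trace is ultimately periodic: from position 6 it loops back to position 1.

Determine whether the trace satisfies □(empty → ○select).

No

empty → ○select must hold at every position from 0 onward. It fails at position 6, so □(empty → ○select) is false.
Positions where empty holds: 4, 6.
Check ○select at each: 4→ok, 6→fails.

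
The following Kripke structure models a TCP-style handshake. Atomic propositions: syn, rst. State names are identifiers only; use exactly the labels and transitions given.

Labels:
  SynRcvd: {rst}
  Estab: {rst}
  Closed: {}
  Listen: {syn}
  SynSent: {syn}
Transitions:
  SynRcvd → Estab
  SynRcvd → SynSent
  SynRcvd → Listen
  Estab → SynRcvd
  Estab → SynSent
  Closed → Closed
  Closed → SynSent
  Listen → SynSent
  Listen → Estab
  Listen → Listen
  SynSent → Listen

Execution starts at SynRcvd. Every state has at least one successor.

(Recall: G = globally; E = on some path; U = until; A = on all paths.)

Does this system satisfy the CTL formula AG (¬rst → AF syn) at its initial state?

Satisfied

States satisfying ¬rst → AF syn: {SynRcvd, Estab, Listen, SynSent}.
States satisfying AG (¬rst → AF syn): {SynRcvd, Estab, Listen, SynSent}.
Every state reachable from SynRcvd satisfies ¬rst → AF syn.
SynRcvd ∈ Sat(AG (¬rst → AF syn)).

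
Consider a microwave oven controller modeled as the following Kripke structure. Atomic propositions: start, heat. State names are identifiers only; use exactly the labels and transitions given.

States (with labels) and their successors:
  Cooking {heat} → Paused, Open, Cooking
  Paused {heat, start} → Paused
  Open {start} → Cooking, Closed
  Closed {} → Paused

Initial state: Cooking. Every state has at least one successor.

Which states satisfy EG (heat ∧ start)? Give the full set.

{Paused}

States satisfying heat ∧ start: {Paused}.
States satisfying EG (heat ∧ start): {Paused}.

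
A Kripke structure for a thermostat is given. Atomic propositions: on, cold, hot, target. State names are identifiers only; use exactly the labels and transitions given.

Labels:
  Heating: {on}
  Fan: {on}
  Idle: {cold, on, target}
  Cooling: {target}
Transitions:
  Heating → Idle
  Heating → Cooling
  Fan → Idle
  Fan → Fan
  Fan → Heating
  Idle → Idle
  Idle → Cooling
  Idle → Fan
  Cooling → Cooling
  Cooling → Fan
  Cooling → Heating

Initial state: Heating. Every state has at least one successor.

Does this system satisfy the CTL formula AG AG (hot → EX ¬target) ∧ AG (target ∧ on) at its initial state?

States satisfying AG (hot → EX ¬target): {Heating, Fan, Idle, Cooling}.
States satisfying AG AG (hot → EX ¬target): {Heating, Fan, Idle, Cooling}.
States satisfying target ∧ on: {Idle}.
States satisfying AG (target ∧ on): ∅.
States satisfying AG AG (hot → EX ¬target) ∧ AG (target ∧ on): ∅.
Heating ∉ Sat(AG AG (hot → EX ¬target) ∧ AG (target ∧ on)).

Does not hold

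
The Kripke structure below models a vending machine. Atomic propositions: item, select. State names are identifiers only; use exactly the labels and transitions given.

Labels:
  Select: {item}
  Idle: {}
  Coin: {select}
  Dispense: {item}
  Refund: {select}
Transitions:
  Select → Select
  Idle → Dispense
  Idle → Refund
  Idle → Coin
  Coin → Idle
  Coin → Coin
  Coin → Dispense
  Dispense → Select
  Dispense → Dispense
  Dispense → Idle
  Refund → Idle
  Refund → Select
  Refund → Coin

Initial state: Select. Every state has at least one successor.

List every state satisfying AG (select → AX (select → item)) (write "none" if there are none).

{Select}

States satisfying select → AX (select → item): {Select, Idle, Dispense}.
States satisfying AG (select → AX (select → item)): {Select}.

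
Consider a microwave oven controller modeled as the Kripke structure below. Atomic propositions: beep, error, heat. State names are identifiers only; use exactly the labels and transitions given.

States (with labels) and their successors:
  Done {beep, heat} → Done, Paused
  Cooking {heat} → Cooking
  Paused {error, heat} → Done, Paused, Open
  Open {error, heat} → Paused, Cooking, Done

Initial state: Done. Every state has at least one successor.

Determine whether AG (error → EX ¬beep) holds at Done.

States satisfying error → EX ¬beep: {Done, Cooking, Paused, Open}.
States satisfying AG (error → EX ¬beep): {Done, Cooking, Paused, Open}.
Every state reachable from Done satisfies error → EX ¬beep.
Done ∈ Sat(AG (error → EX ¬beep)).

Yes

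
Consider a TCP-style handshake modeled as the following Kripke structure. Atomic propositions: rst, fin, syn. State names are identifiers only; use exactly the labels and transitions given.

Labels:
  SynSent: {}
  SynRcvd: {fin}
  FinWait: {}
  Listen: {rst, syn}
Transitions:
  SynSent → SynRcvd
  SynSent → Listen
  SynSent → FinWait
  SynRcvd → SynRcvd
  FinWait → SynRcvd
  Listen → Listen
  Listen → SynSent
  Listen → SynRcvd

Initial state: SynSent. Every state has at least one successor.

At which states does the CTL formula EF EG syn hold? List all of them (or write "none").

States satisfying EG syn: {Listen}.
States satisfying EF EG syn: {SynSent, Listen}.

{SynSent, Listen}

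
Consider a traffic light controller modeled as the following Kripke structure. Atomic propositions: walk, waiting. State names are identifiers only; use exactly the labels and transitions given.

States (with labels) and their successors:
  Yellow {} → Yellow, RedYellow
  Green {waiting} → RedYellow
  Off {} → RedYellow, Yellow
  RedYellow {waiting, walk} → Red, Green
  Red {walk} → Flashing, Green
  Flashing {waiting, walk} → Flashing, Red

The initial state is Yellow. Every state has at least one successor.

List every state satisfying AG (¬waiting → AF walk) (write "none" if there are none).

States satisfying ¬waiting → AF walk: {Green, RedYellow, Red, Flashing}.
States satisfying AG (¬waiting → AF walk): {Green, RedYellow, Red, Flashing}.

{Green, RedYellow, Red, Flashing}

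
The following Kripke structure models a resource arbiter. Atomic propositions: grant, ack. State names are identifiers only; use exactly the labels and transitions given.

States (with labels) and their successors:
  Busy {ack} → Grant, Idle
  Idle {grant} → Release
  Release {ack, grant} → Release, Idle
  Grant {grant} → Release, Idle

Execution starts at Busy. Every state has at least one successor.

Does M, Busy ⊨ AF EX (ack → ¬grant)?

States satisfying EX (ack → ¬grant): {Busy, Release, Grant}.
States satisfying AF EX (ack → ¬grant): {Busy, Idle, Release, Grant}.
Busy ∈ Sat(AF EX (ack → ¬grant)).

Yes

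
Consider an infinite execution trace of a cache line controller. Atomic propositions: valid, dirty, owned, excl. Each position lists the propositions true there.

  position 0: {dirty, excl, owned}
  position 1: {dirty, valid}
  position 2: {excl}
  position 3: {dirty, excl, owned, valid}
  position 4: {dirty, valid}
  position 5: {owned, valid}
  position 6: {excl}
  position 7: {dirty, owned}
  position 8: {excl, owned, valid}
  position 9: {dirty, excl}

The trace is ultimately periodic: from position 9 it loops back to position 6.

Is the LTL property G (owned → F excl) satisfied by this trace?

owned → F excl holds at every position 0..9, and those are all positions ever visited, so G (owned → F excl) holds.
Positions where owned holds: 0, 3, 5, 7, 8.
Check F excl at each: 0→ok, 3→ok, 5→ok, 7→ok, 8→ok.

Holds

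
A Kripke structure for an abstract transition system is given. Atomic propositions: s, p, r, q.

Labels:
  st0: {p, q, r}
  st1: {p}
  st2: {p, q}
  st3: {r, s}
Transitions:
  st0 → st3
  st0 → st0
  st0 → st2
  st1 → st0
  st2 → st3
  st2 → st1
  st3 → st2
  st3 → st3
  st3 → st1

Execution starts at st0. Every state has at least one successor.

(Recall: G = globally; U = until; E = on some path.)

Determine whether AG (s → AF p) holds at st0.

States satisfying s → AF p: {st0, st1, st2}.
States satisfying AG (s → AF p): ∅.
st3 is reachable from st0 and violates s → AF p, so AG fails at st0.
st0 ∉ Sat(AG (s → AF p)).

No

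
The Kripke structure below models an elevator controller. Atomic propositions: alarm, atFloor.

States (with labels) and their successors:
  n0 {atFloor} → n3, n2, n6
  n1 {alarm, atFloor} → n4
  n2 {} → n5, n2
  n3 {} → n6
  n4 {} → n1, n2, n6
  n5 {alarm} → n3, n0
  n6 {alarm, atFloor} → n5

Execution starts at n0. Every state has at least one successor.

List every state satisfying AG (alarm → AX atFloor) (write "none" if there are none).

none

States satisfying alarm → AX atFloor: {n0, n2, n3, n4}.
States satisfying AG (alarm → AX atFloor): ∅.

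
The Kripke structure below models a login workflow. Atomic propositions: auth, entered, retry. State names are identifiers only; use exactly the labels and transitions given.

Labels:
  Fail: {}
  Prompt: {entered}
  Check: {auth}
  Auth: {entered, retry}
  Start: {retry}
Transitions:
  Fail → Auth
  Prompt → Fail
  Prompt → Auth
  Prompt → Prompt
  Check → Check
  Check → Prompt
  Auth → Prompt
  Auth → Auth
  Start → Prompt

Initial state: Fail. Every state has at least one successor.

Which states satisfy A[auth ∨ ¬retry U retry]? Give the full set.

States satisfying auth ∨ ¬retry: {Fail, Prompt, Check}.
States satisfying retry: {Auth, Start}.
States satisfying A[auth ∨ ¬retry U retry]: {Fail, Auth, Start}.

{Fail, Auth, Start}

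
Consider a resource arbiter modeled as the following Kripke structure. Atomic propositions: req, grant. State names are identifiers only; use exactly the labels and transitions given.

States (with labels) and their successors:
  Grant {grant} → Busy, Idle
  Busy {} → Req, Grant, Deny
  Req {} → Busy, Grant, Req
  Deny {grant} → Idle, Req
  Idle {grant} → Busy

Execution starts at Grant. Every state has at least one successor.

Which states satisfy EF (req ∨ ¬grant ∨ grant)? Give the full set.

{Grant, Busy, Req, Deny, Idle}

States satisfying req ∨ ¬grant ∨ grant: {Grant, Busy, Req, Deny, Idle}.
States satisfying EF (req ∨ ¬grant ∨ grant): {Grant, Busy, Req, Deny, Idle}.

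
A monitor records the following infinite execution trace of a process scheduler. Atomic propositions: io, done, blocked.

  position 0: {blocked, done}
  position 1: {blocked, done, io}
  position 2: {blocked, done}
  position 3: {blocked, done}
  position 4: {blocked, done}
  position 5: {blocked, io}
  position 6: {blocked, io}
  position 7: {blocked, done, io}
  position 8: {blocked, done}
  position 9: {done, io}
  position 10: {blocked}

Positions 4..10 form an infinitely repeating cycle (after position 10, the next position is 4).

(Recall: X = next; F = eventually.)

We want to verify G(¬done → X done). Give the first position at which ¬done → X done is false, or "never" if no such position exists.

5

Check ¬done → X done at each position in order: 0 ✓, 1 ✓, 2 ✓, 3 ✓, 4 ✓.
At position 5 the labels are {blocked, io} and the next position 6 has {blocked, io}, so ¬done → X done is false there. This is the first violation.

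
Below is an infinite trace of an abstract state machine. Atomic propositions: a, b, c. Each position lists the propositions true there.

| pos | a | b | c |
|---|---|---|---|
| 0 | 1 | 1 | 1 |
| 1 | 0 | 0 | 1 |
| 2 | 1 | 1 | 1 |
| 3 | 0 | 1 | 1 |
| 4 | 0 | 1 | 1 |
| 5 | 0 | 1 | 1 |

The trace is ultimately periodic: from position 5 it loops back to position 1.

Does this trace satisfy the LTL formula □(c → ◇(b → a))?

Yes

c → ◇(b → a) holds at every position 0..5, and those are all positions ever visited, so □(c → ◇(b → a)) holds.
Positions where c holds: 0, 1, 2, 3, 4, 5.
Check ◇(b → a) at each: 0→ok, 1→ok, 2→ok, 3→ok, 4→ok, 5→ok.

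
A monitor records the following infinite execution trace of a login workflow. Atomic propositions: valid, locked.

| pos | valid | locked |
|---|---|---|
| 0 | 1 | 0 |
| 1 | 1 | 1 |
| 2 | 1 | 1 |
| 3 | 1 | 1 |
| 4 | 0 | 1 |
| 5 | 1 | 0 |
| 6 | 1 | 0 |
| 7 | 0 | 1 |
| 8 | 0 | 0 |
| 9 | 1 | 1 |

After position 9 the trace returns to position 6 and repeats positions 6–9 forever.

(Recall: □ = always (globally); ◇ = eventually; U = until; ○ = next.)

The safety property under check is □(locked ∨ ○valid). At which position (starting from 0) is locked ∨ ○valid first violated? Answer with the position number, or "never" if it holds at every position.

6

Check locked ∨ ○valid at each position in order: 0 ✓, 1 ✓, 2 ✓, 3 ✓, 4 ✓, 5 ✓.
At position 6 the labels are {valid} and the next position 7 has {locked}, so locked ∨ ○valid is false there. This is the first violation.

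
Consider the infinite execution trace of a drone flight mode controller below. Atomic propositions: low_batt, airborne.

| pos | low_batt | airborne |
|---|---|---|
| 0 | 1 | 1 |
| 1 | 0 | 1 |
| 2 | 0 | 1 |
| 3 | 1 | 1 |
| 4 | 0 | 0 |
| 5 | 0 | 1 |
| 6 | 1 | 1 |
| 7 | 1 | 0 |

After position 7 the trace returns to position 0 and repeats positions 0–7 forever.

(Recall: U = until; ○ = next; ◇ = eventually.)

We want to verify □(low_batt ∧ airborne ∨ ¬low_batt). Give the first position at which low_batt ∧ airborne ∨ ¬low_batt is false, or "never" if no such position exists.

7

Check low_batt ∧ airborne ∨ ¬low_batt at each position in order: 0 ✓, 1 ✓, 2 ✓, 3 ✓, 4 ✓, 5 ✓, 6 ✓.
At position 7 the labels are {low_batt}, so low_batt ∧ airborne ∨ ¬low_batt is false there. This is the first violation.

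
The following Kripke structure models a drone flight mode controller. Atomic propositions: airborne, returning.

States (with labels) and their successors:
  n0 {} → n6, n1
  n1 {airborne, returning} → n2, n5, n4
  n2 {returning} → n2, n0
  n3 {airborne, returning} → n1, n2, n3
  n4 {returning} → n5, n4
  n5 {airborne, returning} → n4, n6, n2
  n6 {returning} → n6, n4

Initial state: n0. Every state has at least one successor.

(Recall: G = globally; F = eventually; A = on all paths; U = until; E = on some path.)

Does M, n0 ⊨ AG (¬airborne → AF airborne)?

Does not hold

States satisfying ¬airborne → AF airborne: {n1, n3, n5}.
States satisfying AG (¬airborne → AF airborne): ∅.
n0 is reachable from n0 and violates ¬airborne → AF airborne, so AG fails at n0.
n0 ∉ Sat(AG (¬airborne → AF airborne)).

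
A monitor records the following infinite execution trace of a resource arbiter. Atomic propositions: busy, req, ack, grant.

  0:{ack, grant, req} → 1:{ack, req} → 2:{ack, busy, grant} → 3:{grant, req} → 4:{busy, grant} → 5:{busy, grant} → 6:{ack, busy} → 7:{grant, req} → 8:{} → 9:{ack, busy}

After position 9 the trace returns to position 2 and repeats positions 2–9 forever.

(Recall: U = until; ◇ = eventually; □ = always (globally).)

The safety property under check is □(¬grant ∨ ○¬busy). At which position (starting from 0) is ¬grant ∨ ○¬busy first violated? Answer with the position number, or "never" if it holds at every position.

3

Check ¬grant ∨ ○¬busy at each position in order: 0 ✓, 1 ✓, 2 ✓.
At position 3 the labels are {grant, req} and the next position 4 has {busy, grant}, so ¬grant ∨ ○¬busy is false there. This is the first violation.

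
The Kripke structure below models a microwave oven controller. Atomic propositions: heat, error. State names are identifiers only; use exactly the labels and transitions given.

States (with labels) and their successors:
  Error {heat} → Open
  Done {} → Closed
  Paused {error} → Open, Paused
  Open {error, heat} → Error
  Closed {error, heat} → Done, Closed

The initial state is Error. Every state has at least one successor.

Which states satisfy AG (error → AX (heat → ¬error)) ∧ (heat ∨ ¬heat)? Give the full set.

{Error, Open}

States satisfying error → AX (heat → ¬error): {Error, Done, Open}.
States satisfying AG (error → AX (heat → ¬error)): {Error, Open}.
States satisfying ¬heat: {Done, Paused}.
States satisfying heat ∨ ¬heat: {Error, Done, Paused, Open, Closed}.
States satisfying AG (error → AX (heat → ¬error)) ∧ (heat ∨ ¬heat): {Error, Open}.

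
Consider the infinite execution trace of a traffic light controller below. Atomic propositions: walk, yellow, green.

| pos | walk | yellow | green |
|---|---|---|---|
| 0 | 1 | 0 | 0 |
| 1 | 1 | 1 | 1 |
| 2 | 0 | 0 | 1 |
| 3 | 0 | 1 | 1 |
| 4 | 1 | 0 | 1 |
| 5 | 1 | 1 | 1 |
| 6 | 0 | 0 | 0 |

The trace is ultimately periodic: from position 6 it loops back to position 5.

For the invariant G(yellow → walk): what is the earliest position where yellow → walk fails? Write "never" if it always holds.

Check yellow → walk at each position in order: 0 ✓, 1 ✓, 2 ✓.
At position 3 the labels are {green, yellow}, so yellow → walk is false there. This is the first violation.

3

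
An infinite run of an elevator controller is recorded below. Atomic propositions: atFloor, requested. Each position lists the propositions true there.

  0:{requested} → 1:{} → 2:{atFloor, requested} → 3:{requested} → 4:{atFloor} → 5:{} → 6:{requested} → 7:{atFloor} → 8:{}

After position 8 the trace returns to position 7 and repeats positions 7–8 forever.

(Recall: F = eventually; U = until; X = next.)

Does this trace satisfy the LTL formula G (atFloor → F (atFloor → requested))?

Holds

atFloor → F (atFloor → requested) holds at every position 0..8, and those are all positions ever visited, so G (atFloor → F (atFloor → requested)) holds.
Positions where atFloor holds: 2, 4, 7.
Check F (atFloor → requested) at each: 2→ok, 4→ok, 7→ok.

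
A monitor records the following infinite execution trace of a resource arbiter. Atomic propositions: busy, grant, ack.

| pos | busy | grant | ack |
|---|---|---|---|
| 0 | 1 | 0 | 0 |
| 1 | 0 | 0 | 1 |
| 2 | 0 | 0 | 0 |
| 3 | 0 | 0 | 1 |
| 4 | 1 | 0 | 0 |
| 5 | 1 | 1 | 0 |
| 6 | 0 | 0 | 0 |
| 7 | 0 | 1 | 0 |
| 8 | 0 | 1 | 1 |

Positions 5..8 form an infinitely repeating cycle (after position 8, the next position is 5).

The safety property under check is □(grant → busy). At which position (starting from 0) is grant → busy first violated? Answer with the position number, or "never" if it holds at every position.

7

Check grant → busy at each position in order: 0 ✓, 1 ✓, 2 ✓, 3 ✓, 4 ✓, 5 ✓, 6 ✓.
At position 7 the labels are {grant}, so grant → busy is false there. This is the first violation.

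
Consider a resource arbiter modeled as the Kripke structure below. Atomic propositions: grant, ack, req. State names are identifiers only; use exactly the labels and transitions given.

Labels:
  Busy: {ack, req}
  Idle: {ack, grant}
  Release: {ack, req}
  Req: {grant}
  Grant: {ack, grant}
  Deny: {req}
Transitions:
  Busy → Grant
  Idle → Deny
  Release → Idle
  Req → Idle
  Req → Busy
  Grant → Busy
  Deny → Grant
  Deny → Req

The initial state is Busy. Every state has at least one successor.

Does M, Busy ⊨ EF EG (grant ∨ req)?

Holds

States satisfying EG (grant ∨ req): {Busy, Idle, Release, Req, Grant, Deny}.
States satisfying EF EG (grant ∨ req): {Busy, Idle, Release, Req, Grant, Deny}.
Some path from Busy reaches a state where EG (grant ∨ req) holds.
Busy ∈ Sat(EF EG (grant ∨ req)).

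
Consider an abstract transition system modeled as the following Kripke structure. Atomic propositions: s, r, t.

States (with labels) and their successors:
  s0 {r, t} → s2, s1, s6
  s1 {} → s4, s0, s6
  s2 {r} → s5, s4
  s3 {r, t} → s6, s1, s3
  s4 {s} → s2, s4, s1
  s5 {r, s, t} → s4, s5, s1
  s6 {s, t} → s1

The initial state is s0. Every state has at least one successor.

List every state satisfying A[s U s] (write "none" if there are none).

States satisfying s: {s4, s5, s6}.
States satisfying A[s U s]: {s4, s5, s6}.

{s4, s5, s6}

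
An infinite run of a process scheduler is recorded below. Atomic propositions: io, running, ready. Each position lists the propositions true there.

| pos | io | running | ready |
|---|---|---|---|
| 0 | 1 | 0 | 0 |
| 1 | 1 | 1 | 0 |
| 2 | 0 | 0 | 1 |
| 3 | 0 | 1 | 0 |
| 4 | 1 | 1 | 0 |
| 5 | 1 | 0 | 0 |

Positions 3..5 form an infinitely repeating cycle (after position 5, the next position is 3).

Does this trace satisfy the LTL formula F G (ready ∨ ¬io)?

Violated

G (ready ∨ ¬io) is false at every position 0..5, so it never becomes true and F G (ready ∨ ¬io) fails.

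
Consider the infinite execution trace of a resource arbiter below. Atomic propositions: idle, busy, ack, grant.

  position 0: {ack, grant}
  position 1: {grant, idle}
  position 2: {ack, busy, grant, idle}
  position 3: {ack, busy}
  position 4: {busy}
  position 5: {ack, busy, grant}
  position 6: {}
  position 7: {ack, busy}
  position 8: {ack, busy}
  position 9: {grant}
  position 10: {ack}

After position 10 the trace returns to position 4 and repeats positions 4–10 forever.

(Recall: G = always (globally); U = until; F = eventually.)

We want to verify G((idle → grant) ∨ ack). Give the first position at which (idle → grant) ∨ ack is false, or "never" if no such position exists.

never

(idle → grant) ∨ ack holds at every position 0..10, and those are all the positions the trace ever visits, so the invariant G((idle → grant) ∨ ack) is never violated.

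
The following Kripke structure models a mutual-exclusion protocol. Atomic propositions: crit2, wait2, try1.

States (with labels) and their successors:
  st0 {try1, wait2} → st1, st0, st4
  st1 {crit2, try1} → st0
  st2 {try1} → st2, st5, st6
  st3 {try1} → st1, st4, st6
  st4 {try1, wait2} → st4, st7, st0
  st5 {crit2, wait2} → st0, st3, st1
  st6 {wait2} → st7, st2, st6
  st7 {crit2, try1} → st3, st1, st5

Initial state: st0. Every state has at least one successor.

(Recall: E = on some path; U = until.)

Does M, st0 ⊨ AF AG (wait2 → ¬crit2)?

States satisfying AG (wait2 → ¬crit2): ∅.
States satisfying AF AG (wait2 → ¬crit2): ∅.
There is a path from st0 along which AG (wait2 → ¬crit2) never holds.
st0 ∉ Sat(AF AG (wait2 → ¬crit2)).

Does not hold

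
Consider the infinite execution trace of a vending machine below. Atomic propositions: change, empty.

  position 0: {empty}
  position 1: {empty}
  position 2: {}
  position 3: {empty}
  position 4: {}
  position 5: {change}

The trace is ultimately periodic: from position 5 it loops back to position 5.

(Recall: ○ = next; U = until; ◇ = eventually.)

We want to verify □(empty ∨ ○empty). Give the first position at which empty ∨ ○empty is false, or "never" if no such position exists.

Check empty ∨ ○empty at each position in order: 0 ✓, 1 ✓, 2 ✓, 3 ✓.
At position 4 the labels are {} and the next position 5 has {change}, so empty ∨ ○empty is false there. This is the first violation.

4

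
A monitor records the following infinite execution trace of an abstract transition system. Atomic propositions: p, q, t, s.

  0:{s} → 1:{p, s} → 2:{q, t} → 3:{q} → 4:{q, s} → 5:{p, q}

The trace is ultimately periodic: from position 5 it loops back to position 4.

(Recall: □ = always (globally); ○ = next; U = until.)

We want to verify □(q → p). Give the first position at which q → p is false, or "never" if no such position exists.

2

Check q → p at each position in order: 0 ✓, 1 ✓.
At position 2 the labels are {q, t}, so q → p is false there. This is the first violation.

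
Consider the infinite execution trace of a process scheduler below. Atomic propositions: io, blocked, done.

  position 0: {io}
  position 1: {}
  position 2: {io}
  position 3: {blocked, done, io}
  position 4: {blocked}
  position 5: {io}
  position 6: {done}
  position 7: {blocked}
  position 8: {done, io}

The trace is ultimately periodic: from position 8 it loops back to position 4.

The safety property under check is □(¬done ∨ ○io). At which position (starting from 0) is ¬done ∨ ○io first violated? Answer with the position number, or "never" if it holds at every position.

3

Check ¬done ∨ ○io at each position in order: 0 ✓, 1 ✓, 2 ✓.
At position 3 the labels are {blocked, done, io} and the next position 4 has {blocked}, so ¬done ∨ ○io is false there. This is the first violation.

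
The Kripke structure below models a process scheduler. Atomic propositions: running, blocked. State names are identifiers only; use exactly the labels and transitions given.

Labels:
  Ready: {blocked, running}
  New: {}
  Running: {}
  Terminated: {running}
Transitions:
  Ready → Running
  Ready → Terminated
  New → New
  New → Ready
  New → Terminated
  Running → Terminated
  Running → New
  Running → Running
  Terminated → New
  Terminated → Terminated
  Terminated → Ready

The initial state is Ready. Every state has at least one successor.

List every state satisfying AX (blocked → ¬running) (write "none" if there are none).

States satisfying blocked → ¬running: {New, Running, Terminated}.
States satisfying AX (blocked → ¬running): {Ready, Running}.

{Ready, Running}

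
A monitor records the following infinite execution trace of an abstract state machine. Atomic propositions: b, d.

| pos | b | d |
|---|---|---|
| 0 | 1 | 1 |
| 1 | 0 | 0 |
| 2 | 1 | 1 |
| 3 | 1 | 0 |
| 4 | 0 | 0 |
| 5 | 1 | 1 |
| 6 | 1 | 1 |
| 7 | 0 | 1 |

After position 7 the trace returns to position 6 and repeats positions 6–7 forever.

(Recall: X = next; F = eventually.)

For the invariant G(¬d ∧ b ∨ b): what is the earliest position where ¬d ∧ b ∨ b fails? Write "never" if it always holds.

1

Check ¬d ∧ b ∨ b at each position in order: 0 ✓.
At position 1 the labels are {}, so ¬d ∧ b ∨ b is false there. This is the first violation.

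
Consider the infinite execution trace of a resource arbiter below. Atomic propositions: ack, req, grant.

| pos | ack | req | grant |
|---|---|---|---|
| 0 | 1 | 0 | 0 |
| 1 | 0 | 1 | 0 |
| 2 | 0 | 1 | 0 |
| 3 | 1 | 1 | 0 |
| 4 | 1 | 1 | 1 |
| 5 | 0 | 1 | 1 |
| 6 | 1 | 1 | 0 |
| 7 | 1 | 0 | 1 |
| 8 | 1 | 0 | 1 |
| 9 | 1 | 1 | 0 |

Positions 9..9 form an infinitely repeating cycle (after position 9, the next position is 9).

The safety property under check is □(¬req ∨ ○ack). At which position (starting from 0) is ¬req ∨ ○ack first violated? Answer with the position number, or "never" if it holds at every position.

Check ¬req ∨ ○ack at each position in order: 0 ✓.
At position 1 the labels are {req} and the next position 2 has {req}, so ¬req ∨ ○ack is false there. This is the first violation.

1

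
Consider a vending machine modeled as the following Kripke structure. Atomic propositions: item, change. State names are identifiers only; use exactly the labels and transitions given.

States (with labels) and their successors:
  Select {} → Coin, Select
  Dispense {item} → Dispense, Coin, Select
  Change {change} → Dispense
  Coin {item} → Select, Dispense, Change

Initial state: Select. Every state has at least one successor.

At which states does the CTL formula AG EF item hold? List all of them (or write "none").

States satisfying EF item: {Select, Dispense, Change, Coin}.
States satisfying AG EF item: {Select, Dispense, Change, Coin}.

{Select, Dispense, Change, Coin}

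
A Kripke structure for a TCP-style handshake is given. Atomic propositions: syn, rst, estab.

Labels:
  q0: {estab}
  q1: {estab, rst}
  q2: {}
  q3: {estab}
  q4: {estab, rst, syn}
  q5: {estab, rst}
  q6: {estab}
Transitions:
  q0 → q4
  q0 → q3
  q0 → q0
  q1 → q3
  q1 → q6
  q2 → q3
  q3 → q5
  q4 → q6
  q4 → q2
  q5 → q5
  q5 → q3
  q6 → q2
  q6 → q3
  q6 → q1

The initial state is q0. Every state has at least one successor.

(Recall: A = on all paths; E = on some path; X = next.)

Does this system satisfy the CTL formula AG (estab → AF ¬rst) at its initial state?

Does not hold

States satisfying estab → AF ¬rst: {q0, q1, q2, q3, q4, q6}.
States satisfying AG (estab → AF ¬rst): ∅.
q5 is reachable from q0 and violates estab → AF ¬rst, so AG fails at q0.
q0 ∉ Sat(AG (estab → AF ¬rst)).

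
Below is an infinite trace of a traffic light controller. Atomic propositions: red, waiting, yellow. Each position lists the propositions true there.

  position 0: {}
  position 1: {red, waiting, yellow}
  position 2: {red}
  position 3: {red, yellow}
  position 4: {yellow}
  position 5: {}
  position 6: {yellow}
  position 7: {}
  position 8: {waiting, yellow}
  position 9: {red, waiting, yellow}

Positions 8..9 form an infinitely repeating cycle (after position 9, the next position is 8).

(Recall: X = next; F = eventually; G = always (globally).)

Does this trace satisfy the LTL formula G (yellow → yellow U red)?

yellow → yellow U red must hold at every position from 0 onward. It fails at position 4, so G (yellow → yellow U red) is false.
Positions where yellow holds: 1, 3, 4, 6, 8, 9.
Check yellow U red at each: 1→ok, 3→ok, 4→fails, 6→fails, 8→ok, 9→ok.

Violated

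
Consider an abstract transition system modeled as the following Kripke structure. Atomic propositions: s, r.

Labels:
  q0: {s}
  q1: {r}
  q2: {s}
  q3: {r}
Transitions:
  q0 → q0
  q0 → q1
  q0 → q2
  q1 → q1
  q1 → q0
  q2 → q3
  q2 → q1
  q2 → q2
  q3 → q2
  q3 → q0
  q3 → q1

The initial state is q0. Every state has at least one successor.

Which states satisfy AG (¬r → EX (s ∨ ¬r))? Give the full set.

States satisfying ¬r → EX (s ∨ ¬r): {q0, q1, q2, q3}.
States satisfying AG (¬r → EX (s ∨ ¬r)): {q0, q1, q2, q3}.

{q0, q1, q2, q3}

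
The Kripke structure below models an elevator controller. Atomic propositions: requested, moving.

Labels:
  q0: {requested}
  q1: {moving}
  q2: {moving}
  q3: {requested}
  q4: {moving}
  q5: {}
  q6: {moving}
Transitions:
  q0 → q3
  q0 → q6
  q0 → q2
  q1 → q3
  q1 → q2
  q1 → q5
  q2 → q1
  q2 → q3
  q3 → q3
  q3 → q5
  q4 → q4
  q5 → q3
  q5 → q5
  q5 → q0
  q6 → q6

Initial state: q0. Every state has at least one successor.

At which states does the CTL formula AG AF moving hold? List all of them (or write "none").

{q4, q6}

States satisfying AF moving: {q1, q2, q4, q6}.
States satisfying AG AF moving: {q4, q6}.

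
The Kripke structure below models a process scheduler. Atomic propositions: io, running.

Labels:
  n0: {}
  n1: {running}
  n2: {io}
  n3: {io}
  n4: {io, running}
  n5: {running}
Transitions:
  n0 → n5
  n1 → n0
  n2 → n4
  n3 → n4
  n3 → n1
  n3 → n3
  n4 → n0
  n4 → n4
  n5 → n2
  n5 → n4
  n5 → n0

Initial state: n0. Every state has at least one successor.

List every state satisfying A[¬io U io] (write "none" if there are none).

{n2, n3, n4}

States satisfying ¬io: {n0, n1, n5}.
States satisfying io: {n2, n3, n4}.
States satisfying A[¬io U io]: {n2, n3, n4}.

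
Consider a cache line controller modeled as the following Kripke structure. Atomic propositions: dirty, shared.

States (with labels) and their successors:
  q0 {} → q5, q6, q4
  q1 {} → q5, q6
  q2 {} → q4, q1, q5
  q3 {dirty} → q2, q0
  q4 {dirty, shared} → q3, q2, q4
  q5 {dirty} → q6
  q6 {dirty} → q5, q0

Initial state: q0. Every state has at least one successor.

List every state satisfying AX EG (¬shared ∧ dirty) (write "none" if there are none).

{q1, q5}

States satisfying EG (¬shared ∧ dirty): {q5, q6}.
States satisfying AX EG (¬shared ∧ dirty): {q1, q5}.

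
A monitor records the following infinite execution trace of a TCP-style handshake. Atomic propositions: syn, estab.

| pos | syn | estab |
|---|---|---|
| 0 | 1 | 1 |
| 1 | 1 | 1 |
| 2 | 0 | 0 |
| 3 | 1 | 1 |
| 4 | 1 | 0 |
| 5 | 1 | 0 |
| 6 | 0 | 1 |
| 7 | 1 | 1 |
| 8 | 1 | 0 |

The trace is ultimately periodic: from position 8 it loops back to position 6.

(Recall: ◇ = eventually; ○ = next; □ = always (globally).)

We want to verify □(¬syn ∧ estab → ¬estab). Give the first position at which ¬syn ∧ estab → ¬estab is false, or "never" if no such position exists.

Check ¬syn ∧ estab → ¬estab at each position in order: 0 ✓, 1 ✓, 2 ✓, 3 ✓, 4 ✓, 5 ✓.
At position 6 the labels are {estab}, so ¬syn ∧ estab → ¬estab is false there. This is the first violation.

6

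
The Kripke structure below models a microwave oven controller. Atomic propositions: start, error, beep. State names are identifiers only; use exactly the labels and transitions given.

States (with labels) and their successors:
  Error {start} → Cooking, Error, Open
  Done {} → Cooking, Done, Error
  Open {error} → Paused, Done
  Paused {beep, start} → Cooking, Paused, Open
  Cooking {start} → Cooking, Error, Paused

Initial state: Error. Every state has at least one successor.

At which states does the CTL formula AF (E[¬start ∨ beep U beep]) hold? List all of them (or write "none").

States satisfying E[¬start ∨ beep U beep]: {Open, Paused}.
States satisfying AF (E[¬start ∨ beep U beep]): {Open, Paused}.

{Open, Paused}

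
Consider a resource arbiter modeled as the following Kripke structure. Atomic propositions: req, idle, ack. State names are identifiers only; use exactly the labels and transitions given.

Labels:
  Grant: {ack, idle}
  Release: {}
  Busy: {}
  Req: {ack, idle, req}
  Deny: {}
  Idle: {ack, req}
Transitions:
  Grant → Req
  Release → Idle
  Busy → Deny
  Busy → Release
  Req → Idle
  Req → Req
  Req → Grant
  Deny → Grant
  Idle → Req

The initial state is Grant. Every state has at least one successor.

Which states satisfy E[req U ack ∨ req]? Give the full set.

{Grant, Req, Idle}

States satisfying req: {Req, Idle}.
States satisfying ack ∨ req: {Grant, Req, Idle}.
States satisfying E[req U ack ∨ req]: {Grant, Req, Idle}.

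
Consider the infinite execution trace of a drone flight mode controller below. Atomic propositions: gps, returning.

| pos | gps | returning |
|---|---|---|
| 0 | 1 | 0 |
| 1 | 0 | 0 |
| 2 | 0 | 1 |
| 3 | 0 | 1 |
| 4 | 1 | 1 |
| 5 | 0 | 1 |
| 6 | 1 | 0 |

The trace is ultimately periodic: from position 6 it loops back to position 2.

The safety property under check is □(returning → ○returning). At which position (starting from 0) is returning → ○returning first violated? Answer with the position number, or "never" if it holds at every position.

Check returning → ○returning at each position in order: 0 ✓, 1 ✓, 2 ✓, 3 ✓, 4 ✓.
At position 5 the labels are {returning} and the next position 6 has {gps}, so returning → ○returning is false there. This is the first violation.

5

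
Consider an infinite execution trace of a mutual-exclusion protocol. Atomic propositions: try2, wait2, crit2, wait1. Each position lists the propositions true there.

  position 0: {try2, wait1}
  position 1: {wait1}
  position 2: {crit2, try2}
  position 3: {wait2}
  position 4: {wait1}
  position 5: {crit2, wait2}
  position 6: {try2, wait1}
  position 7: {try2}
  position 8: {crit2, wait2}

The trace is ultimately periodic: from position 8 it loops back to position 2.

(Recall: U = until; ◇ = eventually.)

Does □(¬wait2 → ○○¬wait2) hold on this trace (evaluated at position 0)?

No

¬wait2 → ○○¬wait2 must hold at every position from 0 onward. It fails at position 1, so □(¬wait2 → ○○¬wait2) is false.
Positions where ¬wait2 holds: 0, 1, 2, 4, 6, 7.
Check ○○¬wait2 at each: 0→ok, 1→fails, 2→ok, 4→ok, 6→fails, 7→ok.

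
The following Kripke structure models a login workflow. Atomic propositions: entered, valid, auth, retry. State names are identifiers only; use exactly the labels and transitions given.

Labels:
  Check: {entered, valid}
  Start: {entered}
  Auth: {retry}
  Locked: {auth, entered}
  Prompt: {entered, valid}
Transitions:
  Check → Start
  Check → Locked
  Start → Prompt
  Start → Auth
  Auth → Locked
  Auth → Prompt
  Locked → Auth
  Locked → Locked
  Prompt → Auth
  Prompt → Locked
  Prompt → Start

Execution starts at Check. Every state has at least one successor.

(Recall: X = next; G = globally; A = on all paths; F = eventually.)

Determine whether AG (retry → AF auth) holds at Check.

Violated

States satisfying retry → AF auth: {Check, Start, Locked, Prompt}.
States satisfying AG (retry → AF auth): ∅.
Auth is reachable from Check and violates retry → AF auth, so AG fails at Check.
Check ∉ Sat(AG (retry → AF auth)).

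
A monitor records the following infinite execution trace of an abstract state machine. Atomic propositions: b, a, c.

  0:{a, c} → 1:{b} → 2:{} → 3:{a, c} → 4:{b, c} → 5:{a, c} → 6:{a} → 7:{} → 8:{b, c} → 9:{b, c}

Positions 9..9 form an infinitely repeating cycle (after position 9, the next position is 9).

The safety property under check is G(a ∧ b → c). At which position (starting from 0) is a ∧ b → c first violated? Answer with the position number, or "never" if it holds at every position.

never

a ∧ b → c holds at every position 0..9, and those are all the positions the trace ever visits, so the invariant G(a ∧ b → c) is never violated.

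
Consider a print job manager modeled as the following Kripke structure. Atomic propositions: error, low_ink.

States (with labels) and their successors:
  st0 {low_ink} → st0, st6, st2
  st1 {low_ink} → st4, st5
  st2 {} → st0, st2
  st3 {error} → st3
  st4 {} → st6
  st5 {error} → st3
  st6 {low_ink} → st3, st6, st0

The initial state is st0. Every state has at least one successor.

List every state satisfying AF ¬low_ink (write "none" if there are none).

States satisfying ¬low_ink: {st2, st3, st4, st5}.
States satisfying AF ¬low_ink: {st1, st2, st3, st4, st5}.

{st1, st2, st3, st4, st5}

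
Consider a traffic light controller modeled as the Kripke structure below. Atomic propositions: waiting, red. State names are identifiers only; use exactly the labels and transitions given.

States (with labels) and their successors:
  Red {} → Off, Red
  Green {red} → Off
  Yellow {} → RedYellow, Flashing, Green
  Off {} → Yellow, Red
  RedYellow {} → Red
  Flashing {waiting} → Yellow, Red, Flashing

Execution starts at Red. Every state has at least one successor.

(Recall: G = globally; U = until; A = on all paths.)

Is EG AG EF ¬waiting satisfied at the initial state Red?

Yes

States satisfying AG EF ¬waiting: {Red, Green, Yellow, Off, RedYellow, Flashing}.
States satisfying EG AG EF ¬waiting: {Red, Green, Yellow, Off, RedYellow, Flashing}.
Red ∈ Sat(EG AG EF ¬waiting).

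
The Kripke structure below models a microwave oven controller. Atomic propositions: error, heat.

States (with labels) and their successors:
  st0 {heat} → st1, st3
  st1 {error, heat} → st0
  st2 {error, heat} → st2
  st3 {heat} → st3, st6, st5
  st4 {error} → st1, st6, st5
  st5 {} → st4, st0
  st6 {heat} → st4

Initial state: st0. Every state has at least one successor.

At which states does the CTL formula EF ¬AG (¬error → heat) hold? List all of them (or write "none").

{st0, st1, st3, st4, st5, st6}

States satisfying ¬AG (¬error → heat): {st0, st1, st3, st4, st5, st6}.
States satisfying EF ¬AG (¬error → heat): {st0, st1, st3, st4, st5, st6}.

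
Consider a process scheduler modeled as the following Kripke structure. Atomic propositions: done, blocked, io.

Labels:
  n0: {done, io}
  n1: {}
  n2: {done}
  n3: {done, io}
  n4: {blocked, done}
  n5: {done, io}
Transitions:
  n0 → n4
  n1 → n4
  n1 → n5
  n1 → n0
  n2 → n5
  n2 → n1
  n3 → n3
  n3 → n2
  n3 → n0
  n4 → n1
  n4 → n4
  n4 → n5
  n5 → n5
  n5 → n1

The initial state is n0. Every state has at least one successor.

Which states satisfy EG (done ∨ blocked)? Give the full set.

States satisfying done ∨ blocked: {n0, n2, n3, n4, n5}.
States satisfying EG (done ∨ blocked): {n0, n2, n3, n4, n5}.

{n0, n2, n3, n4, n5}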